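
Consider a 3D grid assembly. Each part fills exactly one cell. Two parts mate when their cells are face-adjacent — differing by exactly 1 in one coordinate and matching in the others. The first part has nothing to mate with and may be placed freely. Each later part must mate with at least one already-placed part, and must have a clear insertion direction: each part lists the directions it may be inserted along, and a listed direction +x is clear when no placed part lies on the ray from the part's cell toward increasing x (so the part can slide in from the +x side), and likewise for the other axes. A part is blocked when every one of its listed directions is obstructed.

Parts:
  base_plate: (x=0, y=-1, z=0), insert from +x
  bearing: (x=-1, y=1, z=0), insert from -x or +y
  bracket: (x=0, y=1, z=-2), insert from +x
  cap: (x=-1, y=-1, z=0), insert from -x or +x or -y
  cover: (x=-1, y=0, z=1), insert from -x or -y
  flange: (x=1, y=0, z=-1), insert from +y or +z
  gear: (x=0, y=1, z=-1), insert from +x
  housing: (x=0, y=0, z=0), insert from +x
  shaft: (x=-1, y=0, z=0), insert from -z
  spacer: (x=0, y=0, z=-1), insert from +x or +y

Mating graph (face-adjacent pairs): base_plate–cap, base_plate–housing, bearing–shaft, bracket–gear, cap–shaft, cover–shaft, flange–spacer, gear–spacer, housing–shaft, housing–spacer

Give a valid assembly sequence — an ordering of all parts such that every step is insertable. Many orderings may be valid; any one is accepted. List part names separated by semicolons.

spacer; flange; housing; shaft; base_plate; bearing; cap; cover; gear; bracket

1. spacer@(0, 0, -1) [+x clear] — {spacer}
2. flange@(1, 0, -1) [+y clear] — {flange, spacer}
3. housing@(0, 0, 0) [+x clear] — {flange, housing, spacer}
4. shaft@(-1, 0, 0) [-z clear] — {flange, housing, shaft, spacer}
5. base_plate@(0, -1, 0) [+x clear] — {base_plate, flange, housing, shaft, spacer}
6. bearing@(-1, 1, 0) [-x clear] — {base_plate, bearing, flange, housing, shaft, spacer}
7. cap@(-1, -1, 0) [-x clear] — {base_plate, bearing, cap, flange, housing, shaft, spacer}
8. cover@(-1, 0, 1) [-x clear] — {base_plate, bearing, cap, cover, flange, housing, shaft, spacer}
9. gear@(0, 1, -1) [+x clear] — {base_plate, bearing, cap, cover, flange, gear, housing, shaft, spacer}
10. bracket@(0, 1, -2) [+x clear] — {base_plate, bearing, bracket, cap, cover, flange, gear, housing, shaft, spacer}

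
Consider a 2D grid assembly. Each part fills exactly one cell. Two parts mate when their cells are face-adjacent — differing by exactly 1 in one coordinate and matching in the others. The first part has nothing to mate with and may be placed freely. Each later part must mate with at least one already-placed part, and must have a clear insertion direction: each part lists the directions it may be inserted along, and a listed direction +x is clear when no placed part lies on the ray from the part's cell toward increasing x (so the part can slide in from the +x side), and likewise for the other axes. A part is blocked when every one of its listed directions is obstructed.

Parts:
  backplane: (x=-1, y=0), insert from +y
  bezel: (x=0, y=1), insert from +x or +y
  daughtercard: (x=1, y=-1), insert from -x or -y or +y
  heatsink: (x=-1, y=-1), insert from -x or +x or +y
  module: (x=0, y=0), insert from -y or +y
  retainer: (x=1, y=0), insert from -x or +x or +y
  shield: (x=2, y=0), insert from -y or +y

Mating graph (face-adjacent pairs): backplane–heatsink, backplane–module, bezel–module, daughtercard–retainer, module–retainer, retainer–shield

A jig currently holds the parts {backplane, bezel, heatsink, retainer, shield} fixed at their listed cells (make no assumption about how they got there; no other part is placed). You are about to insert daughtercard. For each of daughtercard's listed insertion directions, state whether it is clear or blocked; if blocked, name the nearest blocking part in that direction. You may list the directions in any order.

+y: blocked by retainer; -x: blocked by heatsink; -y: clear

-x: nearest on ray is heatsink@(-1, -1) ⇒ blocked
-y: ray from daughtercard(1, -1) has no placed part ⇒ clear
+y: nearest on ray is retainer@(1, 0) ⇒ blocked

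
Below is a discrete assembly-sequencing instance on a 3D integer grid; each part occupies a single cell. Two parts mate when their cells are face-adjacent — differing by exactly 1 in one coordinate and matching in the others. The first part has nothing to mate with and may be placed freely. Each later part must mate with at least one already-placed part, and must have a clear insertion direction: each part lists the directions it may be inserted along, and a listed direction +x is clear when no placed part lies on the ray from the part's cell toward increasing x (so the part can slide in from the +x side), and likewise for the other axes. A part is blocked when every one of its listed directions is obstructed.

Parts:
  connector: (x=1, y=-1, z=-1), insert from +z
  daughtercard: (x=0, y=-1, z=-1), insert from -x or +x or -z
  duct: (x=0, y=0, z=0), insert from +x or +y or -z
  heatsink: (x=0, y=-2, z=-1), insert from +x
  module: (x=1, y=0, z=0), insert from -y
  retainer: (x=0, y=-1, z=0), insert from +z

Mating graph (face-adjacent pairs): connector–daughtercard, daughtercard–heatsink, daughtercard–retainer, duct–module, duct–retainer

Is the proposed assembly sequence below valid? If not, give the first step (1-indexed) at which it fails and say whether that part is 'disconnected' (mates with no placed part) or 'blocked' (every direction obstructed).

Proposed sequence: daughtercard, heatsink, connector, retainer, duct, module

Valid

1. daughtercard@(0, -1, -1) [-x clear] — {daughtercard}
2. heatsink@(0, -2, -1) [+x clear] — {daughtercard, heatsink}
3. connector@(1, -1, -1) [+z clear] — {connector, daughtercard, heatsink}
4. retainer@(0, -1, 0) [+z clear] — {connector, daughtercard, heatsink, retainer}
5. duct@(0, 0, 0) [+x clear] — {connector, daughtercard, duct, heatsink, retainer}
6. module@(1, 0, 0) [-y clear] — {connector, daughtercard, duct, heatsink, module, retainer}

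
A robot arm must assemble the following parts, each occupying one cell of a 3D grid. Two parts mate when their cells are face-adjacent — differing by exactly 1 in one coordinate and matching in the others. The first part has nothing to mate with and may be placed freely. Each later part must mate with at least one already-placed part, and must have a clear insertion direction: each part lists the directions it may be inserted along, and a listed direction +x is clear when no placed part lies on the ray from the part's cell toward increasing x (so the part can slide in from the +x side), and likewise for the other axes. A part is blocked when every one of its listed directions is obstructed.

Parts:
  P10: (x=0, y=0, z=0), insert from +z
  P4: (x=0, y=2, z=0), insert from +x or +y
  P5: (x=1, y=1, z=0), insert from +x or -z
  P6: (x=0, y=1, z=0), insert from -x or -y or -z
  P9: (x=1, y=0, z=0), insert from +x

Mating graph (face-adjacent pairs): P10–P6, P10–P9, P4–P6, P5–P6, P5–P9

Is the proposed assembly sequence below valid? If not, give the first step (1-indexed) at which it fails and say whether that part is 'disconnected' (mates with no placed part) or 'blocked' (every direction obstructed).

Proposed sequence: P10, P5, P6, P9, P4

Invalid at step 2 (disconnected)

1. P10@(0, 0, 0) [+z clear] — {P10}
2. P5@(1, 1, 0) — no placed neighbour ⇒ disconnected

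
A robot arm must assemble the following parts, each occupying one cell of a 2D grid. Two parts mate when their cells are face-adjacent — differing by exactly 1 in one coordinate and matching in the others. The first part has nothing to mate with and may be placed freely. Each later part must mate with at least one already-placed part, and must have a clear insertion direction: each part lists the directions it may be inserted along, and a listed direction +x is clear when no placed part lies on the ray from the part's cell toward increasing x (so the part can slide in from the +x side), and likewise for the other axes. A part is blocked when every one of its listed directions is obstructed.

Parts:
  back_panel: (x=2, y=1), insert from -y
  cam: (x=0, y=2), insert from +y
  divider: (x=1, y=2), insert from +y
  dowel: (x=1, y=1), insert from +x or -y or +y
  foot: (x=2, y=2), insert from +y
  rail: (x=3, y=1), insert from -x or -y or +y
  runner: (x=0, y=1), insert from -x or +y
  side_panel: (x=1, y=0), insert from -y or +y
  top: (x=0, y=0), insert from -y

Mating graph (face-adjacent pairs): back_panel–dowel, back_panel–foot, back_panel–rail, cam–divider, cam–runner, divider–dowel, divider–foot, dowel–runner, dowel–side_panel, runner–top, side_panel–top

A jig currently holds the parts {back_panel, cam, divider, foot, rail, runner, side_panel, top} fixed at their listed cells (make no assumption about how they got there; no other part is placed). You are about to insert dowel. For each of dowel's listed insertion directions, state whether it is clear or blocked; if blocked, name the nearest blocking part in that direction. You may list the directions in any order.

+x: nearest on ray is back_panel@(2, 1) ⇒ blocked
-y: nearest on ray is side_panel@(1, 0) ⇒ blocked
+y: nearest on ray is divider@(1, 2) ⇒ blocked

+x: blocked by back_panel; +y: blocked by divider; -y: blocked by side_panel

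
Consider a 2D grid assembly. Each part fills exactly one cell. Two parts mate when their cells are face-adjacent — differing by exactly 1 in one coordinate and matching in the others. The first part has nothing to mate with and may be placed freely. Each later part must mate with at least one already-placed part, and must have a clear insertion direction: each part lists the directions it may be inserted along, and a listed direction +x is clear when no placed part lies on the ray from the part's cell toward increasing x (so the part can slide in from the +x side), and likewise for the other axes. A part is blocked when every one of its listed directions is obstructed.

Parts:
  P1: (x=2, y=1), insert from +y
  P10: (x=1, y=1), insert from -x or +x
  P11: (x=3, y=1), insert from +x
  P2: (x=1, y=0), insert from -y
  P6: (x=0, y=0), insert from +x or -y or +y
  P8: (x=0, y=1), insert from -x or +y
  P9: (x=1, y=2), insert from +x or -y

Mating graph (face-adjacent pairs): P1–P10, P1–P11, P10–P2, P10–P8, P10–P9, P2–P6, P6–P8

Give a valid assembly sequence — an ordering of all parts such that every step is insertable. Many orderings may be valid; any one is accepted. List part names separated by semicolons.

P9; P10; P1; P11; P2; P6; P8

1. P9@(1, 2) [+x clear] — {P9}
2. P10@(1, 1) [-x clear] — {P10, P9}
3. P1@(2, 1) [+y clear] — {P1, P10, P9}
4. P11@(3, 1) [+x clear] — {P1, P10, P11, P9}
5. P2@(1, 0) [-y clear] — {P1, P10, P11, P2, P9}
6. P6@(0, 0) [-y clear] — {P1, P10, P11, P2, P6, P9}
7. P8@(0, 1) [-x clear] — {P1, P10, P11, P2, P6, P8, P9}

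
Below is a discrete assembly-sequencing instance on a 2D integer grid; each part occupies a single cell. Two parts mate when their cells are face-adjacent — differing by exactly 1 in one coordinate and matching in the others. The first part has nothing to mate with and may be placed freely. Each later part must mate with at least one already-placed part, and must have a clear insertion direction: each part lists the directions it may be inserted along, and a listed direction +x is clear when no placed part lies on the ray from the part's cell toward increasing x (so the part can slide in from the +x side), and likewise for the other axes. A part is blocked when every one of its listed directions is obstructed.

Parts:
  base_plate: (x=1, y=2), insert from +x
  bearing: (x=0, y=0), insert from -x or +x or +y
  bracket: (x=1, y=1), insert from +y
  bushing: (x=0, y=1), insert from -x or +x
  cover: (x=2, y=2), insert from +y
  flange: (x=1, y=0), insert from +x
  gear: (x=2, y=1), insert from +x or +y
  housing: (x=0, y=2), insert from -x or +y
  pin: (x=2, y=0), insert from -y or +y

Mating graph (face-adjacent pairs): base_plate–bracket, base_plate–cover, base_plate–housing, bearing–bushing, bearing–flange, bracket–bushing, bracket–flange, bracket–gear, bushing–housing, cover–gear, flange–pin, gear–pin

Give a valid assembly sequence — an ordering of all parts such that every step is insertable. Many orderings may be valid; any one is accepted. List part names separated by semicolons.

bearing; bushing; housing; bracket; base_plate; cover; gear; flange; pin

1. bearing@(0, 0) [-x clear] — {bearing}
2. bushing@(0, 1) [-x clear] — {bearing, bushing}
3. housing@(0, 2) [-x clear] — {bearing, bushing, housing}
4. bracket@(1, 1) [+y clear] — {bearing, bracket, bushing, housing}
5. base_plate@(1, 2) [+x clear] — {base_plate, bearing, bracket, bushing, housing}
6. cover@(2, 2) [+y clear] — {base_plate, bearing, bracket, bushing, cover, housing}
7. gear@(2, 1) [+x clear] — {base_plate, bearing, bracket, bushing, cover, gear, housing}
8. flange@(1, 0) [+x clear] — {base_plate, bearing, bracket, bushing, cover, flange, gear, housing}
9. pin@(2, 0) [-y clear] — {base_plate, bearing, bracket, bushing, cover, flange, gear, housing, pin}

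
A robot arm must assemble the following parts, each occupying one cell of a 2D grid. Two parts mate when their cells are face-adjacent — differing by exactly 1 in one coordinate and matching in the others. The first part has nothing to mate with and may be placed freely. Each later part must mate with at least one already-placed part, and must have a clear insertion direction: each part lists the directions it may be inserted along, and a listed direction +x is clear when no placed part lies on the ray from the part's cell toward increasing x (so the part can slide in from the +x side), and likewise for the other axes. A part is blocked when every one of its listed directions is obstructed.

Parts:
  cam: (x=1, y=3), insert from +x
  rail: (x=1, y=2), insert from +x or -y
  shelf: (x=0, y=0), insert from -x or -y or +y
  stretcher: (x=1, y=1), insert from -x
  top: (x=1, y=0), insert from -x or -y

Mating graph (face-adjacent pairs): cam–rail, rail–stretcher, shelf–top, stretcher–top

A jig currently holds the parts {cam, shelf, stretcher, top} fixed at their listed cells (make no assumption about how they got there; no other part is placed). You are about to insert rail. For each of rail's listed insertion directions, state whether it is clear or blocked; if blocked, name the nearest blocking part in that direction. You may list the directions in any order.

+x: ray from rail(1, 2) has no placed part ⇒ clear
-y: nearest on ray is stretcher@(1, 1) ⇒ blocked

+x: clear; -y: blocked by stretcher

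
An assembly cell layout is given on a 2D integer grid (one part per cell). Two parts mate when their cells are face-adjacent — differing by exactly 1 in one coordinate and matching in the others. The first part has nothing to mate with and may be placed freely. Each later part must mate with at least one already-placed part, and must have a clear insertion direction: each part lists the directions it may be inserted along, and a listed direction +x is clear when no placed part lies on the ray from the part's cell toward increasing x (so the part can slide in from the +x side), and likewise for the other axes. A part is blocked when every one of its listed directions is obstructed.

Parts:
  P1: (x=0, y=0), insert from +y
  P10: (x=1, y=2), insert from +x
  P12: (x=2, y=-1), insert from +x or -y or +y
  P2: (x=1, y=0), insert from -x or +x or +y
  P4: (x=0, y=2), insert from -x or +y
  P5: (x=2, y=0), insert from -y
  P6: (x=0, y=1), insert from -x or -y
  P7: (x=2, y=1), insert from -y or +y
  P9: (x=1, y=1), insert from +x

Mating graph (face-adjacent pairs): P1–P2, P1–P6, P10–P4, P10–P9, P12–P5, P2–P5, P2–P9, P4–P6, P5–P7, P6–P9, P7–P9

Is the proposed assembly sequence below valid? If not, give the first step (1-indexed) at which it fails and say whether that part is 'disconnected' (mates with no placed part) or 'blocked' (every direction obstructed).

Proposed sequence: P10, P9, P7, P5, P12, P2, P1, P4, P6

Valid

1. P10@(1, 2) [+x clear] — {P10}
2. P9@(1, 1) [+x clear] — {P10, P9}
3. P7@(2, 1) [-y clear] — {P10, P7, P9}
4. P5@(2, 0) [-y clear] — {P10, P5, P7, P9}
5. P12@(2, -1) [+x clear] — {P10, P12, P5, P7, P9}
6. P2@(1, 0) [-x clear] — {P10, P12, P2, P5, P7, P9}
7. P1@(0, 0) [+y clear] — {P1, P10, P12, P2, P5, P7, P9}
8. P4@(0, 2) [-x clear] — {P1, P10, P12, P2, P4, P5, P7, P9}
9. P6@(0, 1) [-x clear] — {P1, P10, P12, P2, P4, P5, P6, P7, P9}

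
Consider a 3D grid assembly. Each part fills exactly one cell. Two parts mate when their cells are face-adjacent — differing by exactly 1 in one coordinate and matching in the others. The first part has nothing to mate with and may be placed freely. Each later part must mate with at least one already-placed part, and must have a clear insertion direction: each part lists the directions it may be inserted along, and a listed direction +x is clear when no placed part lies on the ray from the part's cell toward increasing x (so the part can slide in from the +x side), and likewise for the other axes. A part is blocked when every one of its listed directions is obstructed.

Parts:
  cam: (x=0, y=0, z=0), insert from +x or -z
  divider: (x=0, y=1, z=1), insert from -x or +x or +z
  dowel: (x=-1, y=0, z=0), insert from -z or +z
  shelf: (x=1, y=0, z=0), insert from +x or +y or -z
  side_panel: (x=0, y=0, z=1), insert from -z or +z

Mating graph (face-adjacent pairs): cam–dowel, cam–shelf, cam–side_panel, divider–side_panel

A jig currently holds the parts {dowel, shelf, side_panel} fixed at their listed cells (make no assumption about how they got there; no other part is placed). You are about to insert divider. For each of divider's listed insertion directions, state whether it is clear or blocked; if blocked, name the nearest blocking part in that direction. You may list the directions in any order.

-x: ray from divider(0, 1, 1) has no placed part ⇒ clear
+x: ray from divider(0, 1, 1) has no placed part ⇒ clear
+z: ray from divider(0, 1, 1) has no placed part ⇒ clear

+x: clear; +z: clear; -x: clear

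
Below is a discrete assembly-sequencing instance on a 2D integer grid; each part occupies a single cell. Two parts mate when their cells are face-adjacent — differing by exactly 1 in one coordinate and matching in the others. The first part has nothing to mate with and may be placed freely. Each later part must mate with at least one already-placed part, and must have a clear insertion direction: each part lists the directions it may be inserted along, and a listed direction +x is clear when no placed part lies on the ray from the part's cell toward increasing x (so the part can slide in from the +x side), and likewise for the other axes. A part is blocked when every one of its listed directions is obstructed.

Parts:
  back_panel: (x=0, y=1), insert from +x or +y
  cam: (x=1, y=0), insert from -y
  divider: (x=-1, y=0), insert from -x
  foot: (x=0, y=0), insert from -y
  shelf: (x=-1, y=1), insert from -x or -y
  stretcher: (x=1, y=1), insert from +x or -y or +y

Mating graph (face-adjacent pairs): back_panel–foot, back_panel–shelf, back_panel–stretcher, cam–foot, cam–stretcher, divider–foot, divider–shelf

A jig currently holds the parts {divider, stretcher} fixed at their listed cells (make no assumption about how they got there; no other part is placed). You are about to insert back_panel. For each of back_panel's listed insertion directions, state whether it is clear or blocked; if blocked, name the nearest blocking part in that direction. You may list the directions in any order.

+x: blocked by stretcher; +y: clear

+x: nearest on ray is stretcher@(1, 1) ⇒ blocked
+y: ray from back_panel(0, 1) has no placed part ⇒ clear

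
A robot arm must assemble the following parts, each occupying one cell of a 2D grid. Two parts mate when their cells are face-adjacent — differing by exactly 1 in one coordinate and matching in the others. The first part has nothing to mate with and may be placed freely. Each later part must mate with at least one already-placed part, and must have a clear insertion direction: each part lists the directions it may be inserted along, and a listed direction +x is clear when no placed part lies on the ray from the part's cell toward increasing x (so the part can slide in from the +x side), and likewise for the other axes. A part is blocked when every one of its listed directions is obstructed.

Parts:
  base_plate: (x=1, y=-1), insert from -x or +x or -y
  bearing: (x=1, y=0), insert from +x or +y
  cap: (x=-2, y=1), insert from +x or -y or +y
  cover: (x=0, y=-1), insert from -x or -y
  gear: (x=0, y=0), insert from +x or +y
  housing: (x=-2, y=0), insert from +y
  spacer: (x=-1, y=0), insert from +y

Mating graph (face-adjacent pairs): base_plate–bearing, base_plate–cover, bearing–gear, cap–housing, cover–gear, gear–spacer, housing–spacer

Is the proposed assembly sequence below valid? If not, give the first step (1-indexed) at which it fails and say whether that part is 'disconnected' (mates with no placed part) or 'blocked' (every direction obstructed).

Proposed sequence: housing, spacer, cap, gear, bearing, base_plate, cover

Valid

1. housing@(-2, 0) [+y clear] — {housing}
2. spacer@(-1, 0) [+y clear] — {housing, spacer}
3. cap@(-2, 1) [+x clear] — {cap, housing, spacer}
4. gear@(0, 0) [+x clear] — {cap, gear, housing, spacer}
5. bearing@(1, 0) [+x clear] — {bearing, cap, gear, housing, spacer}
6. base_plate@(1, -1) [-x clear] — {base_plate, bearing, cap, gear, housing, spacer}
7. cover@(0, -1) [-x clear] — {base_plate, bearing, cap, cover, gear, housing, spacer}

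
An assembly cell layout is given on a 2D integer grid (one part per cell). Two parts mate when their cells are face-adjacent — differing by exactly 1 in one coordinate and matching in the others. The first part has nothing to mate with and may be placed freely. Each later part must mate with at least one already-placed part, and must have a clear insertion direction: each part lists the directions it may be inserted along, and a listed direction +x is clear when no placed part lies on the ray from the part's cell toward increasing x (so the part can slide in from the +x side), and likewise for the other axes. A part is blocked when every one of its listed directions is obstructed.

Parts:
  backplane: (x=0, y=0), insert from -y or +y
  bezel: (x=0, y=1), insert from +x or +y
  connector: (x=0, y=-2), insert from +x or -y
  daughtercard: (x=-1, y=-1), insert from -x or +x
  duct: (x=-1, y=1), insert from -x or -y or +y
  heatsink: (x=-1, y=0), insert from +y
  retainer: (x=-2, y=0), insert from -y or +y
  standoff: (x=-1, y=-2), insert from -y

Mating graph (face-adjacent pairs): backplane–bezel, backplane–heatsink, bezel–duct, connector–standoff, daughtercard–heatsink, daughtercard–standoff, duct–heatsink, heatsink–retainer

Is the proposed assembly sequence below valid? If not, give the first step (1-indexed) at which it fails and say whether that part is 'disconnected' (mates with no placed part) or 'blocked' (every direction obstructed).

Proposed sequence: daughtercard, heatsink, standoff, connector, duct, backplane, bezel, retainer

1. daughtercard@(-1, -1) [-x clear] — {daughtercard}
2. heatsink@(-1, 0) [+y clear] — {daughtercard, heatsink}
3. standoff@(-1, -2) [-y clear] — {daughtercard, heatsink, standoff}
4. connector@(0, -2) [+x clear] — {connector, daughtercard, heatsink, standoff}
5. duct@(-1, 1) [-x clear] — {connector, daughtercard, duct, heatsink, standoff}
6. backplane@(0, 0) [+y clear] — {backplane, connector, daughtercard, duct, heatsink, standoff}
7. bezel@(0, 1) [+x clear] — {backplane, bezel, connector, daughtercard, duct, heatsink, standoff}
8. retainer@(-2, 0) [-y clear] — {backplane, bezel, connector, daughtercard, duct, heatsink, retainer, standoff}

Valid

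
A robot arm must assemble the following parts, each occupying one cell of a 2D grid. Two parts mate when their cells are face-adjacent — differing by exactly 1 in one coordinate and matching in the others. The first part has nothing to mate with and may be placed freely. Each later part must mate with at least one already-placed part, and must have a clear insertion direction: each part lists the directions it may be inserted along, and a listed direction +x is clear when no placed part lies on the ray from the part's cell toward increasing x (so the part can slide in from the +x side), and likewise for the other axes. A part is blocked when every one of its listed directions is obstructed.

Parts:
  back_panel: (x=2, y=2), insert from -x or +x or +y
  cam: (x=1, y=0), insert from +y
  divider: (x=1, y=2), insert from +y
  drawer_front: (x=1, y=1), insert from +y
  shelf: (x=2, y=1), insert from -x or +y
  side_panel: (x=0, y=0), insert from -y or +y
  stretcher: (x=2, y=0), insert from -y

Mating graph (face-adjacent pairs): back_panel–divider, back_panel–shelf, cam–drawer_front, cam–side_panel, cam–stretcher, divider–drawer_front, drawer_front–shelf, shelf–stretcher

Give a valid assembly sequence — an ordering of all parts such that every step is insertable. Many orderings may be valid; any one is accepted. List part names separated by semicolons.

cam; side_panel; drawer_front; divider; stretcher; shelf; back_panel

1. cam@(1, 0) [+y clear] — {cam}
2. side_panel@(0, 0) [-y clear] — {cam, side_panel}
3. drawer_front@(1, 1) [+y clear] — {cam, drawer_front, side_panel}
4. divider@(1, 2) [+y clear] — {cam, divider, drawer_front, side_panel}
5. stretcher@(2, 0) [-y clear] — {cam, divider, drawer_front, side_panel, stretcher}
6. shelf@(2, 1) [+y clear] — {cam, divider, drawer_front, shelf, side_panel, stretcher}
7. back_panel@(2, 2) [+x clear] — {back_panel, cam, divider, drawer_front, shelf, side_panel, stretcher}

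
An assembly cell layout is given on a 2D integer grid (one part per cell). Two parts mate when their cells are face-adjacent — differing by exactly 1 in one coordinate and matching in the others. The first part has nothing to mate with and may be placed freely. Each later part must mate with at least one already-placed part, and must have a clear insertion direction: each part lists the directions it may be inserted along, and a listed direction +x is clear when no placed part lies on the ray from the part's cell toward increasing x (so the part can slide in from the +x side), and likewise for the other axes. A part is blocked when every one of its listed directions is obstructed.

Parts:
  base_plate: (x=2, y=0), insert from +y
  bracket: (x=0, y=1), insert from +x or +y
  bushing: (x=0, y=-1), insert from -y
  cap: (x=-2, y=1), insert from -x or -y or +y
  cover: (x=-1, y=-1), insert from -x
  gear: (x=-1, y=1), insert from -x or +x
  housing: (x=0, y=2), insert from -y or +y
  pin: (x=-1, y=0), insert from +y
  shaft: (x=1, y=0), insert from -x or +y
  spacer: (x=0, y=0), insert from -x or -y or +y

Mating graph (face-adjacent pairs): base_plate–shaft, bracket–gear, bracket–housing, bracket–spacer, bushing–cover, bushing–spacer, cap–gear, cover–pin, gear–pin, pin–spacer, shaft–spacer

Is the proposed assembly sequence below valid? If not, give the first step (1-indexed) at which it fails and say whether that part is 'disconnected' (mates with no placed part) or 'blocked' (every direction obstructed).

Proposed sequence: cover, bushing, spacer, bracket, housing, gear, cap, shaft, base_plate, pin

1. cover@(-1, -1) [-x clear] — {cover}
2. bushing@(0, -1) [-y clear] — {bushing, cover}
3. spacer@(0, 0) [-x clear] — {bushing, cover, spacer}
4. bracket@(0, 1) [+x clear] — {bracket, bushing, cover, spacer}
5. housing@(0, 2) [+y clear] — {bracket, bushing, cover, housing, spacer}
6. gear@(-1, 1) [-x clear] — {bracket, bushing, cover, gear, housing, spacer}
7. cap@(-2, 1) [-x clear] — {bracket, bushing, cap, cover, gear, housing, spacer}
8. shaft@(1, 0) [+y clear] — {bracket, bushing, cap, cover, gear, housing, shaft, spacer}
9. base_plate@(2, 0) [+y clear] — {base_plate, bracket, bushing, cap, cover, gear, housing, shaft, spacer}
10. pin@(-1, 0) — +y all obstructed ⇒ blocked

Invalid at step 10 (blocked)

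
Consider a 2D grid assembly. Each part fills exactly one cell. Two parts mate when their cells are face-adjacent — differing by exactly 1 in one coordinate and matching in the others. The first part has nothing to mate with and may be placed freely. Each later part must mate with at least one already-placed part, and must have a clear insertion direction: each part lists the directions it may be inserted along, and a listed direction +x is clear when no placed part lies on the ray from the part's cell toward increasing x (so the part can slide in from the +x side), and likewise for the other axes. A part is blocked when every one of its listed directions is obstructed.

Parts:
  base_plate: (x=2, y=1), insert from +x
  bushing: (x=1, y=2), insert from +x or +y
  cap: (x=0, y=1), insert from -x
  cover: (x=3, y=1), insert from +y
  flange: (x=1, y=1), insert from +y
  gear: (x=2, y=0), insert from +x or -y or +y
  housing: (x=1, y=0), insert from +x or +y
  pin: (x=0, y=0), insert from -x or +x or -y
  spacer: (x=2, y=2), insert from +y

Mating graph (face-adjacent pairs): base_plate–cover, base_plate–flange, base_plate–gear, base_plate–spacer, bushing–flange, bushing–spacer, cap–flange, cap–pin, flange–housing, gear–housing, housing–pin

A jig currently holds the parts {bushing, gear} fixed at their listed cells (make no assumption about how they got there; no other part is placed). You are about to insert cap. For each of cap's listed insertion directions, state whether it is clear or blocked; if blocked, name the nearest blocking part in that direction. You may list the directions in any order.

-x: ray from cap(0, 1) has no placed part ⇒ clear

-x: clear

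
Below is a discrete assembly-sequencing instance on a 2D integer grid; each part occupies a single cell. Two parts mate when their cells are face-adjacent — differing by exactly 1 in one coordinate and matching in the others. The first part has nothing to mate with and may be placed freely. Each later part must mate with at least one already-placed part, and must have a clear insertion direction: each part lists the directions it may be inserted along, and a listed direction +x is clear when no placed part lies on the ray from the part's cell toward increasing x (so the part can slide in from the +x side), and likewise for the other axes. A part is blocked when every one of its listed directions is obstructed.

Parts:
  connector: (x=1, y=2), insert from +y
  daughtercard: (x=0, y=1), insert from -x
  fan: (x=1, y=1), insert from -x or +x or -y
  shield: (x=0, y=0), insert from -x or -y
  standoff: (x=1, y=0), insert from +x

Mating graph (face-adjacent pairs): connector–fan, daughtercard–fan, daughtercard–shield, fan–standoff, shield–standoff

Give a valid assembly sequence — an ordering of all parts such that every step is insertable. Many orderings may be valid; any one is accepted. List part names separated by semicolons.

daughtercard; fan; standoff; shield; connector

1. daughtercard@(0, 1) [-x clear] — {daughtercard}
2. fan@(1, 1) [+x clear] — {daughtercard, fan}
3. standoff@(1, 0) [+x clear] — {daughtercard, fan, standoff}
4. shield@(0, 0) [-x clear] — {daughtercard, fan, shield, standoff}
5. connector@(1, 2) [+y clear] — {connector, daughtercard, fan, shield, standoff}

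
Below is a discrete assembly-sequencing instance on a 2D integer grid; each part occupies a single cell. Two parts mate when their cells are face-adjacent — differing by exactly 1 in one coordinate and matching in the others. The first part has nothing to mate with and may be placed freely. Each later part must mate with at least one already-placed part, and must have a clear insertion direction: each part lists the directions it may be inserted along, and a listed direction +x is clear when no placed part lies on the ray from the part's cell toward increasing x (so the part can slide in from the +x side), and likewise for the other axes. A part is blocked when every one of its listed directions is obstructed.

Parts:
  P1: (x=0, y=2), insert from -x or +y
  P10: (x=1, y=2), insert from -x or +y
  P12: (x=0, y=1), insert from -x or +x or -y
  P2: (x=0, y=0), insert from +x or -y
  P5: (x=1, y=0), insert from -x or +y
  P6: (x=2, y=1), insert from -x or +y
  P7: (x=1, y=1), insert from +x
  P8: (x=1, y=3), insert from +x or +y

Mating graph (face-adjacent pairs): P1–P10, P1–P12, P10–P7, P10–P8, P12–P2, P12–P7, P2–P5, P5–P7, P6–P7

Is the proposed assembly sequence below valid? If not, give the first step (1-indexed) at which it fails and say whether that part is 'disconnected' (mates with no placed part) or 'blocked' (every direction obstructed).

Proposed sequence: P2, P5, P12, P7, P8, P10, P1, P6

1. P2@(0, 0) [+x clear] — {P2}
2. P5@(1, 0) [+y clear] — {P2, P5}
3. P12@(0, 1) [-x clear] — {P12, P2, P5}
4. P7@(1, 1) [+x clear] — {P12, P2, P5, P7}
5. P8@(1, 3) — no placed neighbour ⇒ disconnected

Invalid at step 5 (disconnected)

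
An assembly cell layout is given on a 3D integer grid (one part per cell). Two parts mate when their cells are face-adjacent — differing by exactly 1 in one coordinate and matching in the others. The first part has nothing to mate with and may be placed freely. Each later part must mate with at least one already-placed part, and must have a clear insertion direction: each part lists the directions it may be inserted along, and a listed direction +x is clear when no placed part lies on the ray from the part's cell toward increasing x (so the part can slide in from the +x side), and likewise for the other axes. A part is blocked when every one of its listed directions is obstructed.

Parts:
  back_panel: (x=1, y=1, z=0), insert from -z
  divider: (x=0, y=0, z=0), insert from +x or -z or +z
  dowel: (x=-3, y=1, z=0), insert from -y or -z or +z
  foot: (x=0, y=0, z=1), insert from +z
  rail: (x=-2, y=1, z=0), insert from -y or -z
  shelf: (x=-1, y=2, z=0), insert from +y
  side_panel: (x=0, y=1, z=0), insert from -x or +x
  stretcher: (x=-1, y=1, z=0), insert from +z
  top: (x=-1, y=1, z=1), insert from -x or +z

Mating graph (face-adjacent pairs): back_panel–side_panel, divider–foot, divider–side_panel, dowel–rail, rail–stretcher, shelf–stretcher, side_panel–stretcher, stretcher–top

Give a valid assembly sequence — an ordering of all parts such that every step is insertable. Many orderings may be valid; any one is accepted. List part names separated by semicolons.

1. rail@(-2, 1, 0) [-y clear] — {rail}
2. stretcher@(-1, 1, 0) [+z clear] — {rail, stretcher}
3. shelf@(-1, 2, 0) [+y clear] — {rail, shelf, stretcher}
4. top@(-1, 1, 1) [-x clear] — {rail, shelf, stretcher, top}
5. dowel@(-3, 1, 0) [-y clear] — {dowel, rail, shelf, stretcher, top}
6. side_panel@(0, 1, 0) [+x clear] — {dowel, rail, shelf, side_panel, stretcher, top}
7. divider@(0, 0, 0) [+x clear] — {divider, dowel, rail, shelf, side_panel, stretcher, top}
8. foot@(0, 0, 1) [+z clear] — {divider, dowel, foot, rail, shelf, side_panel, stretcher, top}
9. back_panel@(1, 1, 0) [-z clear] — {back_panel, divider, dowel, foot, rail, shelf, side_panel, stretcher, top}

rail; stretcher; shelf; top; dowel; side_panel; divider; foot; back_panel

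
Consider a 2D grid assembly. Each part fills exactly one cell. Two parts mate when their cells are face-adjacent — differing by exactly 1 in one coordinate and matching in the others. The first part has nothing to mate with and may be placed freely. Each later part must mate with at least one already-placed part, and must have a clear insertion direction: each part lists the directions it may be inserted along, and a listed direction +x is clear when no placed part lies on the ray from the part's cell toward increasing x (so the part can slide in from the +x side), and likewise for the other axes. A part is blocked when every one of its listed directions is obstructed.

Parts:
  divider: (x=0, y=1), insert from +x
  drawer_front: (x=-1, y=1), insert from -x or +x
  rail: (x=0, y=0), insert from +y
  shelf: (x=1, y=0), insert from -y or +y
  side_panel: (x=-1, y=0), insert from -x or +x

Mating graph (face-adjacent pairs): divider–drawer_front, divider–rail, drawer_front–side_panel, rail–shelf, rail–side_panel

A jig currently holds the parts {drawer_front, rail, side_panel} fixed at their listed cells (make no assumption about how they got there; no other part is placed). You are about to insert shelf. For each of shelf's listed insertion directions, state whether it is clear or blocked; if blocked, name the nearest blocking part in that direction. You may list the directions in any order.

+y: clear; -y: clear

-y: ray from shelf(1, 0) has no placed part ⇒ clear
+y: ray from shelf(1, 0) has no placed part ⇒ clear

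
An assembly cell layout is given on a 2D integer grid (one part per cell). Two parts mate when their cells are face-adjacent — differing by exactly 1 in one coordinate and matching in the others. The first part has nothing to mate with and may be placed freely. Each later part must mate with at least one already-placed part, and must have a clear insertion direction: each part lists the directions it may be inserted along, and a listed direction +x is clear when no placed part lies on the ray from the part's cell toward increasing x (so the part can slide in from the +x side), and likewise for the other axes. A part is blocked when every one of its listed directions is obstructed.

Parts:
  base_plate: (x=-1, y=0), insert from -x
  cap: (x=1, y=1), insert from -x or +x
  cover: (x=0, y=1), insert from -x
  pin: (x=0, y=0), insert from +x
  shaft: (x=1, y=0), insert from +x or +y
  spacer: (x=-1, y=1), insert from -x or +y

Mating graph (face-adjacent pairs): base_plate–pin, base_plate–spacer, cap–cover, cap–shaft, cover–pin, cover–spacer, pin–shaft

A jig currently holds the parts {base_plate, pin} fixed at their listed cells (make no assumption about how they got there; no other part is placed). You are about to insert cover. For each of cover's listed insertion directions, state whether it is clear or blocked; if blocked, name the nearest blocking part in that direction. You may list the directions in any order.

-x: ray from cover(0, 1) has no placed part ⇒ clear

-x: clear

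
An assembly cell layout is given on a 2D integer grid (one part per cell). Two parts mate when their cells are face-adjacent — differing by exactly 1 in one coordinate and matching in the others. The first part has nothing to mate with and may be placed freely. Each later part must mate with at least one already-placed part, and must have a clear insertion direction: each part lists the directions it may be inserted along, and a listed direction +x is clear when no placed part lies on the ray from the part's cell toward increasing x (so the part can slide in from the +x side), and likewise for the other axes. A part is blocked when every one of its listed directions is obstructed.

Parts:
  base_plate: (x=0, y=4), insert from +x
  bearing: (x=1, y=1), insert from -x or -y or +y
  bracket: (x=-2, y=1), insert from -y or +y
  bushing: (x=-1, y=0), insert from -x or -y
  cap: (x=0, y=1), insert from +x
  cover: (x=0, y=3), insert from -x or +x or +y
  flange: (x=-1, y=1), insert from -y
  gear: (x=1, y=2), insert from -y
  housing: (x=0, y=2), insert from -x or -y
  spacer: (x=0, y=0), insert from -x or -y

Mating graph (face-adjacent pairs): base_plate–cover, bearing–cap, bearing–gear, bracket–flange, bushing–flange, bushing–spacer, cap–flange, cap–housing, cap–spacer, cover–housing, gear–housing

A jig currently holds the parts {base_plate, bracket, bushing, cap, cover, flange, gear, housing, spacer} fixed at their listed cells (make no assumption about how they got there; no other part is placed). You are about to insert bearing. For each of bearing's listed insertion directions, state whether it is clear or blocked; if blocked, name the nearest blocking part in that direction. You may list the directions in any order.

-x: nearest on ray is cap@(0, 1) ⇒ blocked
-y: ray from bearing(1, 1) has no placed part ⇒ clear
+y: nearest on ray is gear@(1, 2) ⇒ blocked

+y: blocked by gear; -x: blocked by cap; -y: clear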